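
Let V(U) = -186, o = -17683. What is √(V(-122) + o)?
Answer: I*√17869 ≈ 133.68*I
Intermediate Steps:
√(V(-122) + o) = √(-186 - 17683) = √(-17869) = I*√17869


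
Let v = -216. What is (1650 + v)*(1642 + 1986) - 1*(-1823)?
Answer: 5204375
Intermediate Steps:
(1650 + v)*(1642 + 1986) - 1*(-1823) = (1650 - 216)*(1642 + 1986) - 1*(-1823) = 1434*3628 + 1823 = 5202552 + 1823 = 5204375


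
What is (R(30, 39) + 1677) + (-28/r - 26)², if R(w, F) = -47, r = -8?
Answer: 8545/4 ≈ 2136.3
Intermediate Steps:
(R(30, 39) + 1677) + (-28/r - 26)² = (-47 + 1677) + (-28/(-8) - 26)² = 1630 + (-28*(-⅛) - 26)² = 1630 + (7/2 - 26)² = 1630 + (-45/2)² = 1630 + 2025/4 = 8545/4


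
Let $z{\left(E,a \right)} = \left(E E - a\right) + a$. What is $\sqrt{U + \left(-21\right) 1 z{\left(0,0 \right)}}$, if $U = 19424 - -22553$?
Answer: $\sqrt{41977} \approx 204.88$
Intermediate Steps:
$z{\left(E,a \right)} = E^{2}$ ($z{\left(E,a \right)} = \left(E^{2} - a\right) + a = E^{2}$)
$U = 41977$ ($U = 19424 + 22553 = 41977$)
$\sqrt{U + \left(-21\right) 1 z{\left(0,0 \right)}} = \sqrt{41977 + \left(-21\right) 1 \cdot 0^{2}} = \sqrt{41977 - 0} = \sqrt{41977 + 0} = \sqrt{41977}$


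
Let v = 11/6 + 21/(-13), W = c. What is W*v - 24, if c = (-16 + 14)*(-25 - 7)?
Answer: -392/39 ≈ -10.051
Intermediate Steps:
c = 64 (c = -2*(-32) = 64)
W = 64
v = 17/78 (v = 11*(⅙) + 21*(-1/13) = 11/6 - 21/13 = 17/78 ≈ 0.21795)
W*v - 24 = 64*(17/78) - 24 = 544/39 - 24 = -392/39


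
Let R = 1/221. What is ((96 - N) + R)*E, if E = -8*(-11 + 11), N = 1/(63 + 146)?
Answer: 0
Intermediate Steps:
N = 1/209 ≈ 0.0047847
R = 1/221 ≈ 0.0045249
E = 0 (E = -8*0 = 0)
((96 - N) + R)*E = ((96 - 1*1/209) + 1/221)*0 = ((96 - 1/209) + 1/221)*0 = (20063/209 + 1/221)*0 = (4434132/46189)*0 = 0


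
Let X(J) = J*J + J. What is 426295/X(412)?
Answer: 426295/170156 ≈ 2.5053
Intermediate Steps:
X(J) = J + J² (X(J) = J² + J = J + J²)
426295/X(412) = 426295/((412*(1 + 412))) = 426295/((412*413)) = 426295/170156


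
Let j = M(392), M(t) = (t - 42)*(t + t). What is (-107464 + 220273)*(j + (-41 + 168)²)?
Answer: 32774285961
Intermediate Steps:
M(t) = 2*t*(-42 + t) (M(t) = (-42 + t)*(2*t) = 2*t*(-42 + t))
j = 274400 (j = 2*392*(-42 + 392) = 2*392*350 = 274400)
(-107464 + 220273)*(j + (-41 + 168)²) = (-107464 + 220273)*(274400 + (-41 + 168)²) = 112809*(274400 + 127²) = 112809*(274400 + 16129) = 112809*290529 = 32774285961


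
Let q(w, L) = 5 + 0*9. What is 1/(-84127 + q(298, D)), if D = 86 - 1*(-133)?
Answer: -1/84122 ≈ -1.1887e-5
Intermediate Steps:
D = 219 (D = 86 + 133 = 219)
q(w, L) = 5 (q(w, L) = 5 + 0 = 5)
1/(-84127 + q(298, D)) = 1/(-84127 + 5) = 1/(-84122) = -1/84122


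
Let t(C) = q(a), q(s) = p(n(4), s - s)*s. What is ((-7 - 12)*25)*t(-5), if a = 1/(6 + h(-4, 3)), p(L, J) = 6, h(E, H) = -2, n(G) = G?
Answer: -1425/2 ≈ -712.50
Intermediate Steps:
a = ¼ (a = 1/(6 - 2) = 1/4 = ¼ ≈ 0.25000)
q(s) = 6*s
t(C) = 3/2 (t(C) = 6*(¼) = 3/2)
((-7 - 12)*25)*t(-5) = ((-7 - 12)*25)*(3/2) = -19*25*(3/2) = -475*3/2 = -1425/2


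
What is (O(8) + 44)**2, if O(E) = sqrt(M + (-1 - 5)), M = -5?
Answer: (44 + I*sqrt(11))**2 ≈ 1925.0 + 291.86*I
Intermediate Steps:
O(E) = I*sqrt(11) (O(E) = sqrt(-5 + (-1 - 5)) = sqrt(-5 - 6) = sqrt(-11) = I*sqrt(11))
(O(8) + 44)**2 = (I*sqrt(11) + 44)**2 = (44 + I*sqrt(11))**2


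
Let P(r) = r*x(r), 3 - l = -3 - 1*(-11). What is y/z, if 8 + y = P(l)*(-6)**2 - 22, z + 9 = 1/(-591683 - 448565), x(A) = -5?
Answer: -905015760/9362233 ≈ -96.667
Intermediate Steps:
l = -5 (l = 3 - (-3 - 1*(-11)) = 3 - (-3 + 11) = 3 - 1*8 = 3 - 8 = -5)
P(r) = -5*r (P(r) = r*(-5) = -5*r)
z = -9362233/1040248 (z = -9 + 1/(-591683 - 448565) = -9 + 1/(-1040248) = -9 - 1/1040248 = -9362233/1040248 ≈ -9.0000)
y = 870 (y = -8 + (-5*(-5)*(-6)**2 - 22) = -8 + (25*36 - 22) = -8 + (900 - 22) = -8 + 878 = 870)
y/z = 870/(-9362233/1040248) = 870*(-1040248/9362233) = -905015760/9362233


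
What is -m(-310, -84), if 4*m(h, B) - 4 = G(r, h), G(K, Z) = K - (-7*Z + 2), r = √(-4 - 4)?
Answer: 542 - I*√2/2 ≈ 542.0 - 0.70711*I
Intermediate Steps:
r = 2*I*√2 (r = √(-8) = 2*I*√2 ≈ 2.8284*I)
G(K, Z) = -2 + K + 7*Z (G(K, Z) = K - (2 - 7*Z) = K + (-2 + 7*Z) = -2 + K + 7*Z)
m(h, B) = ½ + 7*h/4 + I*√2/2 (m(h, B) = 1 + (-2 + 2*I*√2 + 7*h)/4 = 1 + (-2 + 7*h + 2*I*√2)/4 = 1 + (-½ + 7*h/4 + I*√2/2) = ½ + 7*h/4 + I*√2/2)
-m(-310, -84) = -(½ + (7/4)*(-310) + I*√2/2) = -(½ - 1085/2 + I*√2/2) = -(-542 + I*√2/2) = 542 - I*√2/2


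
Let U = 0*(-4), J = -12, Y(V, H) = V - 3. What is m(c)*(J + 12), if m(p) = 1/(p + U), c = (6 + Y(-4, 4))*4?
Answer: 0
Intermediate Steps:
Y(V, H) = -3 + V
U = 0
c = -4 (c = (6 + (-3 - 4))*4 = (6 - 7)*4 = -1*4 = -4)
m(p) = 1/p (m(p) = 1/(p + 0) = 1/p)
m(c)*(J + 12) = (-12 + 12)/(-4) = -¼*0 = 0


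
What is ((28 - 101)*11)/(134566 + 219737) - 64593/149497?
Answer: -23005539770/52967235591 ≈ -0.43434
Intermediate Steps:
((28 - 101)*11)/(134566 + 219737) - 64593/149497 = -73*11/354303 - 64593*1/149497 = -803*1/354303 - 64593/149497 = -803/354303 - 64593/149497 = -23005539770/52967235591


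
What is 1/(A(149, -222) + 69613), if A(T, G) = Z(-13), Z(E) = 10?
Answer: 1/69623 ≈ 1.4363e-5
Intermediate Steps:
A(T, G) = 10
1/(A(149, -222) + 69613) = 1/(10 + 69613) = 1/69623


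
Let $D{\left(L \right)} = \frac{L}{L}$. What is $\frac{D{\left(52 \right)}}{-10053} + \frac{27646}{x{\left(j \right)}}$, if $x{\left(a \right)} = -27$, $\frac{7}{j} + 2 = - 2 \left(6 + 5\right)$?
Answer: $- \frac{30880585}{30159} \approx -1023.9$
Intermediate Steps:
$j = - \frac{7}{24}$ ($j = \frac{7}{-2 - 2 \left(6 + 5\right)} = \frac{7}{-2 - 22} = \frac{7}{-24} = 7 \left(- \frac{1}{24}\right) = - \frac{7}{24} \approx -0.29167$)
$D{\left(L \right)} = 1$
$\frac{D{\left(52 \right)}}{-10053} + \frac{27646}{x{\left(j \right)}} = 1 \frac{1}{-10053} + \frac{27646}{-27} = 1 \left(- \frac{1}{10053}\right) + 27646 \left(- \frac{1}{27}\right) = - \frac{1}{10053} - \frac{27646}{27} = - \frac{30880585}{30159}$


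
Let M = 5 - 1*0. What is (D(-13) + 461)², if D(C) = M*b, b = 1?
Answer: 217156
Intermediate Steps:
M = 5 (M = 5 + 0 = 5)
D(C) = 5 (D(C) = 5*1 = 5)
(D(-13) + 461)² = (5 + 461)² = 466² = 217156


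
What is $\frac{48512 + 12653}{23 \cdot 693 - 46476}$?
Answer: $- \frac{4705}{2349} \approx -2.003$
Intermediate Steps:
$\frac{48512 + 12653}{23 \cdot 693 - 46476} = \frac{61165}{15939 - 46476} = \frac{61165}{-30537} = 61165 \left(- \frac{1}{30537}\right) = - \frac{4705}{2349}$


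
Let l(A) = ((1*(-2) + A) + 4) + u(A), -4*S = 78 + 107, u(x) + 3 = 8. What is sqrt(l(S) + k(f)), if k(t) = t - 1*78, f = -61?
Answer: I*sqrt(713)/2 ≈ 13.351*I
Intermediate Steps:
u(x) = 5 (u(x) = -3 + 8 = 5)
S = -185/4 (S = -(78 + 107)/4 = -1/4*185 = -185/4 ≈ -46.250)
l(A) = 7 + A (l(A) = ((1*(-2) + A) + 4) + 5 = ((-2 + A) + 4) + 5 = (2 + A) + 5 = 7 + A)
k(t) = -78 + t (k(t) = t - 78 = -78 + t)
sqrt(l(S) + k(f)) = sqrt((7 - 185/4) + (-78 - 61)) = sqrt(-157/4 - 139) = sqrt(-713/4) = I*sqrt(713)/2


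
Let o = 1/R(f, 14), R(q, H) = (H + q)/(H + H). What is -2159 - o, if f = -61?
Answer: -101445/47 ≈ -2158.4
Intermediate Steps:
R(q, H) = (H + q)/(2*H) (R(q, H) = (H + q)/((2*H)) = (H + q)*(1/(2*H)) = (H + q)/(2*H))
o = -28/47 (o = 1/((½)*(14 - 61)/14) = 1/((½)*(1/14)*(-47)) = 1/(-47/28) = -28/47 ≈ -0.59575)
-2159 - o = -2159 - 1*(-28/47) = -2159 + 28/47 = -101445/47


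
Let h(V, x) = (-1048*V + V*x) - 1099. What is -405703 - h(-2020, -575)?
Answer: -3683064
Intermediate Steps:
h(V, x) = -1099 - 1048*V + V*x
-405703 - h(-2020, -575) = -405703 - (-1099 - 1048*(-2020) - 2020*(-575)) = -405703 - (-1099 + 2116960 + 1161500) = -405703 - 1*3277361 = -405703 - 3277361 = -3683064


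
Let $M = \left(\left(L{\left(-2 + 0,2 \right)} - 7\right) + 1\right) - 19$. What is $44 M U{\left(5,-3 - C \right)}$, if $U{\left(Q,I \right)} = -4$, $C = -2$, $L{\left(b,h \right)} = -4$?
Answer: $5104$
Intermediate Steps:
$M = -29$ ($M = \left(\left(-4 - 7\right) + 1\right) - 19 = \left(-11 + 1\right) - 19 = -10 - 19 = -29$)
$44 M U{\left(5,-3 - C \right)} = 44 \left(-29\right) \left(-4\right) = \left(-1276\right) \left(-4\right) = 5104$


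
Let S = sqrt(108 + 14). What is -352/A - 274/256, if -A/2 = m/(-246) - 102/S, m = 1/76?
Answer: -22643879475569/21158507566208 - 285224979456*sqrt(122)/165300840361 ≈ -20.129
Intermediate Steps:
m = 1/76 ≈ 0.013158
S = sqrt(122) ≈ 11.045
A = 1/9348 + 102*sqrt(122)/61 (A = -2*((1/76)/(-246) - 102*sqrt(122)/122) = -2*((1/76)*(-1/246) - 51*sqrt(122)/61) = -2*(-1/18696 - 51*sqrt(122)/61) = 1/9348 + 102*sqrt(122)/61 ≈ 18.469)
-352/A - 274/256 = -352/(1/9348 + 102*sqrt(122)/61) - 274/256 = -352/(1/9348 + 102*sqrt(122)/61) - 274*1/256 = -352/(1/9348 + 102*sqrt(122)/61) - 137/128 = -137/128 - 352/(1/9348 + 102*sqrt(122)/61)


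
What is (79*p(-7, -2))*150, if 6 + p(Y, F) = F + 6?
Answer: -23700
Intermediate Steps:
p(Y, F) = F (p(Y, F) = -6 + (F + 6) = -6 + (6 + F) = F)
(79*p(-7, -2))*150 = (79*(-2))*150 = -158*150 = -23700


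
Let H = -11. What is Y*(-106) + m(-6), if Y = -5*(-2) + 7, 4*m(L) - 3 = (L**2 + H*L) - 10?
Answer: -7113/4 ≈ -1778.3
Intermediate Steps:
m(L) = -7/4 - 11*L/4 + L**2/4 (m(L) = 3/4 + ((L**2 - 11*L) - 10)/4 = 3/4 + (-10 + L**2 - 11*L)/4 = 3/4 + (-5/2 - 11*L/4 + L**2/4) = -7/4 - 11*L/4 + L**2/4)
Y = 17 (Y = 10 + 7 = 17)
Y*(-106) + m(-6) = 17*(-106) + (-7/4 - 11/4*(-6) + (1/4)*(-6)**2) = -1802 + (-7/4 + 33/2 + (1/4)*36) = -1802 + (-7/4 + 33/2 + 9) = -1802 + 95/4 = -7113/4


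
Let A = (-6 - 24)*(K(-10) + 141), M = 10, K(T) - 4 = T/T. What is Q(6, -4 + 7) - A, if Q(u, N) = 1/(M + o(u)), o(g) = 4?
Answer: 61321/14 ≈ 4380.1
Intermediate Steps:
K(T) = 5 (K(T) = 4 + T/T = 4 + 1 = 5)
A = -4380 (A = (-6 - 24)*(5 + 141) = -30*146 = -4380)
Q(u, N) = 1/14 (Q(u, N) = 1/(10 + 4) = 1/14)
Q(6, -4 + 7) - A = 1/14 - 1*(-4380) = 1/14 + 4380 = 61321/14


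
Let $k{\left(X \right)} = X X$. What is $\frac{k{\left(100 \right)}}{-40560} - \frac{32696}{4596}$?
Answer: $- \frac{476427}{64727} \approx -7.3606$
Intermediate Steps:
$k{\left(X \right)} = X^{2}$
$\frac{k{\left(100 \right)}}{-40560} - \frac{32696}{4596} = \frac{100^{2}}{-40560} - \frac{32696}{4596} = 10000 \left(- \frac{1}{40560}\right) - \frac{8174}{1149} = - \frac{125}{507} - \frac{8174}{1149} = - \frac{476427}{64727}$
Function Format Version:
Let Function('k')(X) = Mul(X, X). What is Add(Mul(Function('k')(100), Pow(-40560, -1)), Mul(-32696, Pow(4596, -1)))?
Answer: Rational(-476427, 64727) ≈ -7.3606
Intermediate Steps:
Function('k')(X) = Pow(X, 2)
Add(Mul(Function('k')(100), Pow(-40560, -1)), Mul(-32696, Pow(4596, -1))) = Add(Mul(Pow(100, 2), Pow(-40560, -1)), Mul(-32696, Pow(4596, -1))) = Add(Mul(10000, Rational(-1, 40560)), Mul(-32696, Rational(1, 4596))) = Add(Rational(-125, 507), Rational(-8174, 1149)) = Rational(-476427, 64727)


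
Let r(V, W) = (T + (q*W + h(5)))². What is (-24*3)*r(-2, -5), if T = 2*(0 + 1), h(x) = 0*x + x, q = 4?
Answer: -12168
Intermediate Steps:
h(x) = x (h(x) = 0 + x = x)
T = 2 (T = 2*1 = 2)
r(V, W) = (7 + 4*W)² (r(V, W) = (2 + (4*W + 5))² = (2 + (5 + 4*W))² = (7 + 4*W)²)
(-24*3)*r(-2, -5) = (-24*3)*(7 + 4*(-5))² = -72*(7 - 20)² = -72*(-13)² = -72*169 = -12168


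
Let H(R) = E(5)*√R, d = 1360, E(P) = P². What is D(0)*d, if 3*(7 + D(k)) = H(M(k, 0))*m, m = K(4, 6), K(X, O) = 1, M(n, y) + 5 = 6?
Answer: 5440/3 ≈ 1813.3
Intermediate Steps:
M(n, y) = 1 (M(n, y) = -5 + 6 = 1)
H(R) = 25*√R (H(R) = 5²*√R = 25*√R)
m = 1
D(k) = 4/3 (D(k) = -7 + ((25*√1)*1)/3 = -7 + ((25*1)*1)/3 = -7 + (25*1)/3 = -7 + (⅓)*25 = -7 + 25/3 = 4/3)
D(0)*d = (4/3)*1360 = 5440/3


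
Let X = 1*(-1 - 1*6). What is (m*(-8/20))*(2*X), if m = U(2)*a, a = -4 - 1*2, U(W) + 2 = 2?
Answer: 0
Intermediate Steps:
U(W) = 0 (U(W) = -2 + 2 = 0)
a = -6 (a = -4 - 2 = -6)
m = 0 (m = 0*(-6) = 0)
X = -7 (X = 1*(-1 - 6) = 1*(-7) = -7)
(m*(-8/20))*(2*X) = (0*(-8/20))*(2*(-7)) = (0*(-8*1/20))*(-14) = (0*(-2/5))*(-14) = 0*(-14) = 0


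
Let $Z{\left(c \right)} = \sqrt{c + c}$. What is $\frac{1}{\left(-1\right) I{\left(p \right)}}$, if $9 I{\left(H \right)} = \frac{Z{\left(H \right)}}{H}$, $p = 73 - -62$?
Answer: $- \frac{27 \sqrt{30}}{2} \approx -73.943$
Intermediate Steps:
$p = 135$ ($p = 73 + 62 = 135$)
$Z{\left(c \right)} = \sqrt{2} \sqrt{c}$ ($Z{\left(c \right)} = \sqrt{2 c} = \sqrt{2} \sqrt{c}$)
$I{\left(H \right)} = \frac{\sqrt{2}}{9 \sqrt{H}}$ ($I{\left(H \right)} = \frac{\sqrt{2} \sqrt{H} \frac{1}{H}}{9} = \frac{\sqrt{2} \frac{1}{\sqrt{H}}}{9} = \frac{\sqrt{2}}{9 \sqrt{H}}$)
$\frac{1}{\left(-1\right) I{\left(p \right)}} = \frac{1}{\left(-1\right) \frac{\sqrt{2}}{9 \cdot 3 \sqrt{15}}} = \frac{1}{\left(-1\right) \frac{\sqrt{2} \frac{\sqrt{15}}{45}}{9}} = \frac{1}{\left(-1\right) \frac{\sqrt{30}}{405}} = \frac{1}{\left(- \frac{1}{405}\right) \sqrt{30}} = - \frac{27 \sqrt{30}}{2}$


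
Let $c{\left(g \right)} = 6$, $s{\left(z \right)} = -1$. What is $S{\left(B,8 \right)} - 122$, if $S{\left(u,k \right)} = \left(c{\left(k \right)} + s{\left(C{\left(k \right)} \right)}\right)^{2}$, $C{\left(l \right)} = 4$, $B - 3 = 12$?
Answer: $-97$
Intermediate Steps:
$B = 15$ ($B = 3 + 12 = 15$)
$S{\left(u,k \right)} = 25$ ($S{\left(u,k \right)} = \left(6 - 1\right)^{2} = 5^{2} = 25$)
$S{\left(B,8 \right)} - 122 = 25 - 122 = -97$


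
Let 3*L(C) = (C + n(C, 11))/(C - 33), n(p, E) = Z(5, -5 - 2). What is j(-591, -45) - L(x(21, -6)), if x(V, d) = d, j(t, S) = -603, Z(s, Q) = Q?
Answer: -5428/9 ≈ -603.11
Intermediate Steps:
n(p, E) = -7 (n(p, E) = -5 - 2 = -7)
L(C) = (-7 + C)/(3*(-33 + C)) (L(C) = ((C - 7)/(C - 33))/3 = ((-7 + C)/(-33 + C))/3 = (-7 + C)/(3*(-33 + C)))
j(-591, -45) - L(x(21, -6)) = -603 - (-7 - 6)/(3*(-33 - 6)) = -603 - (-13)/(3*(-39)) = -603 - (-1)*(-13)/(3*39) = -603 - 1*1/9 = -603 - 1/9 = -5428/9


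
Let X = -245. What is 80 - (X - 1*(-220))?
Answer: 105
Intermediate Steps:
80 - (X - 1*(-220)) = 80 - (-245 - 1*(-220)) = 80 - (-245 + 220) = 80 - 1*(-25) = 80 + 25 = 105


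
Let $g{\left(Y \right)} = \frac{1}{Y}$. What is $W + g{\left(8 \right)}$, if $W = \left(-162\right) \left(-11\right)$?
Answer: $\frac{14257}{8} \approx 1782.1$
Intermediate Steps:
$W = 1782$
$W + g{\left(8 \right)} = 1782 + \frac{1}{8} = \frac{14257}{8}$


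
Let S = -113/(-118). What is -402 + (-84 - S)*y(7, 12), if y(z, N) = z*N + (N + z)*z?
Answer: -2222861/118 ≈ -18838.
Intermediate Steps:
y(z, N) = N*z + z*(N + z)
S = 113/118 (S = -113*(-1/118) = 113/118 ≈ 0.95763)
-402 + (-84 - S)*y(7, 12) = -402 + (-84 - 1*113/118)*(7*(7 + 2*12)) = -402 + (-84 - 113/118)*(7*(7 + 24)) = -402 - 70175*31/118 = -402 - 10025/118*217 = -402 - 2175425/118 = -2222861/118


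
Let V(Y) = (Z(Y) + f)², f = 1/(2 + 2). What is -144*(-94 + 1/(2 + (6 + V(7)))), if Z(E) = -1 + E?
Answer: 3396768/251 ≈ 13533.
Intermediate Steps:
f = ¼ (f = 1/4 = ¼ ≈ 0.25000)
V(Y) = (-¾ + Y)² (V(Y) = ((-1 + Y) + ¼)² = (-¾ + Y)²)
-144*(-94 + 1/(2 + (6 + V(7)))) = -144*(-94 + 1/(2 + (6 + (-3 + 4*7)²/16))) = -144*(-94 + 1/(2 + (6 + (-3 + 28)²/16))) = -144*(-94 + 1/(2 + (6 + (1/16)*25²))) = -144*(-94 + 1/(2 + (6 + (1/16)*625))) = -144*(-94 + 1/(2 + (6 + 625/16))) = -144*(-94 + 1/(2 + 721/16)) = -144*(-94 + 1/(753/16)) = -144*(-94 + 16/753) = -144*(-70766/753) = 3396768/251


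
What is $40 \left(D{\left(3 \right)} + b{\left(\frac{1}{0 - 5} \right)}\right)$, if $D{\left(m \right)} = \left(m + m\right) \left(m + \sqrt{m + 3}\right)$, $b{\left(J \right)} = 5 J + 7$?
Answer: $960 + 240 \sqrt{6} \approx 1547.9$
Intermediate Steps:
$b{\left(J \right)} = 7 + 5 J$
$D{\left(m \right)} = 2 m \left(m + \sqrt{3 + m}\right)$
$40 \left(D{\left(3 \right)} + b{\left(\frac{1}{0 - 5} \right)}\right) = 40 \left(2 \cdot 3 \left(3 + \sqrt{3 + 3}\right) + \left(7 + \frac{5}{0 - 5}\right)\right) = 40 \left(2 \cdot 3 \left(3 + \sqrt{6}\right) + \left(7 + \frac{5}{-5}\right)\right) = 40 \left(\left(18 + 6 \sqrt{6}\right) + \left(7 + 5 \left(- \frac{1}{5}\right)\right)\right) = 40 \left(\left(18 + 6 \sqrt{6}\right) + \left(7 - 1\right)\right) = 40 \left(\left(18 + 6 \sqrt{6}\right) + 6\right) = 40 \left(24 + 6 \sqrt{6}\right) = 960 + 240 \sqrt{6}$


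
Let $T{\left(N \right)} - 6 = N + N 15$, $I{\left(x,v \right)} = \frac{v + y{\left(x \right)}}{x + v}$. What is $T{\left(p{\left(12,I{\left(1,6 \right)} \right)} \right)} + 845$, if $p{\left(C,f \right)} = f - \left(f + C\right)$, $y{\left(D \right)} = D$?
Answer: $659$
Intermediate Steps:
$I{\left(x,v \right)} = 1$ ($I{\left(x,v \right)} = \frac{v + x}{x + v} = \frac{v + x}{v + x} = 1$)
$p{\left(C,f \right)} = - C$ ($p{\left(C,f \right)} = f - \left(C + f\right) = - C$)
$T{\left(N \right)} = 6 + 16 N$ ($T{\left(N \right)} = 6 + \left(N + N 15\right) = 6 + \left(N + 15 N\right) = 6 + 16 N$)
$T{\left(p{\left(12,I{\left(1,6 \right)} \right)} \right)} + 845 = \left(6 + 16 \left(\left(-1\right) 12\right)\right) + 845 = \left(6 + 16 \left(-12\right)\right) + 845 = \left(6 - 192\right) + 845 = -186 + 845 = 659$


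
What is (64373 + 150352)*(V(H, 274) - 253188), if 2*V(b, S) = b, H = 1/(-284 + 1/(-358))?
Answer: -1842511113542225/33891 ≈ -5.4366e+10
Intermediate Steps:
H = -358/101673 (H = 1/(-284 - 1/358) = 1/(-101673/358) = -358/101673 ≈ -0.0035211)
V(b, S) = b/2
(64373 + 150352)*(V(H, 274) - 253188) = (64373 + 150352)*((½)*(-358/101673) - 253188) = 214725*(-179/101673 - 253188) = 214725*(-25742383703/101673) = -1842511113542225/33891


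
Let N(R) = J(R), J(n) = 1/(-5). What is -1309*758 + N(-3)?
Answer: -4961111/5 ≈ -9.9222e+5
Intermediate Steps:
J(n) = -⅕
N(R) = -⅕
-1309*758 + N(-3) = -1309*758 - ⅕ = -992222 - ⅕ = -4961111/5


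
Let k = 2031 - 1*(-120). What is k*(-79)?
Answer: -169929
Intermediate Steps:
k = 2151 (k = 2031 + 120 = 2151)
k*(-79) = 2151*(-79) = -169929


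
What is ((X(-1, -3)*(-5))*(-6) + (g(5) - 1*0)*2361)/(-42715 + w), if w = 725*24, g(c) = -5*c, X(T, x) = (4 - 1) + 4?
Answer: 11763/5063 ≈ 2.3233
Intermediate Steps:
X(T, x) = 7 (X(T, x) = 3 + 4 = 7)
w = 17400
((X(-1, -3)*(-5))*(-6) + (g(5) - 1*0)*2361)/(-42715 + w) = ((7*(-5))*(-6) + (-5*5 - 1*0)*2361)/(-42715 + 17400) = (-35*(-6) + (-25 + 0)*2361)/(-25315) = (210 - 25*2361)*(-1/25315) = (210 - 59025)*(-1/25315) = -58815*(-1/25315) = 11763/5063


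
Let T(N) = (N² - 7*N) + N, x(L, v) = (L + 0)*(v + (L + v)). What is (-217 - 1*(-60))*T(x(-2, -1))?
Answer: -2512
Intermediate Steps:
x(L, v) = L*(L + 2*v)
T(N) = N² - 6*N
(-217 - 1*(-60))*T(x(-2, -1)) = (-217 - 1*(-60))*((-2*(-2 + 2*(-1)))*(-6 - 2*(-2 + 2*(-1)))) = (-217 + 60)*((-2*(-2 - 2))*(-6 - 2*(-2 - 2))) = -157*(-2*(-4))*(-6 - 2*(-4)) = -1256*(-6 + 8) = -1256*2 = -157*16 = -2512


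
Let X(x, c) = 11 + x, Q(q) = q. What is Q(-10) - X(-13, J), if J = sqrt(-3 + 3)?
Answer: -8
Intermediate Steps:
J = 0 (J = sqrt(0) = 0)
Q(-10) - X(-13, J) = -10 - (11 - 13) = -10 - 1*(-2) = -10 + 2 = -8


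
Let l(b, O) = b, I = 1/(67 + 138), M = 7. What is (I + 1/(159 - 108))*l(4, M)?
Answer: 1024/10455 ≈ 0.097944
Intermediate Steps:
I = 1/205 ≈ 0.0048781
(I + 1/(159 - 108))*l(4, M) = (1/205 + 1/(159 - 108))*4 = (1/205 + 1/51)*4 = (256/10455)*4 = 1024/10455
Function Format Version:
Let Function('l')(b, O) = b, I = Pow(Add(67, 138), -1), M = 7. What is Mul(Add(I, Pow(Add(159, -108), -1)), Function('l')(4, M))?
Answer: Rational(1024, 10455) ≈ 0.097944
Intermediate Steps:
I = Rational(1, 205) (I = Pow(205, -1) = Rational(1, 205) ≈ 0.0048781)
Mul(Add(I, Pow(Add(159, -108), -1)), Function('l')(4, M)) = Mul(Add(Rational(1, 205), Pow(Add(159, -108), -1)), 4) = Mul(Add(Rational(1, 205), Pow(51, -1)), 4) = Mul(Add(Rational(1, 205), Rational(1, 51)), 4) = Mul(Rational(256, 10455), 4) = Rational(1024, 10455)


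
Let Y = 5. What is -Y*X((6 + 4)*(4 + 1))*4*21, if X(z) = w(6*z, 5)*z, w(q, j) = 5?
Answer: -105000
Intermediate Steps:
X(z) = 5*z
-Y*X((6 + 4)*(4 + 1))*4*21 = -5*(5*((6 + 4)*(4 + 1)))*4*21 = -5*(5*(10*5))*4*21 = -5*(5*50)*4*21 = -5*250*4*21 = -1250*4*21 = -1*5000*21 = -5000*21 = -105000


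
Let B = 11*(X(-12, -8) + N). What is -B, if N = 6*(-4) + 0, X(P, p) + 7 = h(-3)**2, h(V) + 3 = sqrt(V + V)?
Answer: 308 + 66*I*sqrt(6) ≈ 308.0 + 161.67*I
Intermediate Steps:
h(V) = -3 + sqrt(2)*sqrt(V) (h(V) = -3 + sqrt(V + V) = -3 + sqrt(2*V) = -3 + sqrt(2)*sqrt(V))
X(P, p) = -7 + (-3 + I*sqrt(6))**2 (X(P, p) = -7 + (-3 + sqrt(2)*sqrt(-3))**2 = -7 + (-3 + sqrt(2)*(I*sqrt(3)))**2 = -7 + (-3 + I*sqrt(6))**2)
N = -24 (N = -24 + 0 = -24)
B = -341 + 11*(3 - I*sqrt(6))**2 (B = 11*((-7 + (3 - I*sqrt(6))**2) - 24) = 11*(-31 + (3 - I*sqrt(6))**2) = -341 + 11*(3 - I*sqrt(6))**2 ≈ -308.0 - 161.67*I)
-B = -(-308 - 66*I*sqrt(6)) = 308 + 66*I*sqrt(6)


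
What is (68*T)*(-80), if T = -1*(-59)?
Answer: -320960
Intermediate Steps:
T = 59
(68*T)*(-80) = (68*59)*(-80) = 4012*(-80) = -320960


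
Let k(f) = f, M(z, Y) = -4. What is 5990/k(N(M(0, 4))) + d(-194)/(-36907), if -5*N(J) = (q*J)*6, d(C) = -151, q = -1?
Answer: -552680513/442884 ≈ -1247.9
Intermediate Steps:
N(J) = 6*J/5 (N(J) = -(-J)*6/5 = -(-6)*J/5 = 6*J/5)
5990/k(N(M(0, 4))) + d(-194)/(-36907) = 5990/(((6/5)*(-4))) - 151/(-36907) = 5990/(-24/5) - 151*(-1/36907) = 5990*(-5/24) + 151/36907 = -14975/12 + 151/36907 = -552680513/442884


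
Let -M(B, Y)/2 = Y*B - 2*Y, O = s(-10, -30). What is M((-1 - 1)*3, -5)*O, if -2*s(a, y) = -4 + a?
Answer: -560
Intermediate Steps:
s(a, y) = 2 - a/2 (s(a, y) = -(-4 + a)/2 = 2 - a/2)
O = 7 (O = 2 - ½*(-10) = 2 + 5 = 7)
M(B, Y) = 4*Y - 2*B*Y (M(B, Y) = -2*(Y*B - 2*Y) = -2*(B*Y - 2*Y) = -2*(-2*Y + B*Y) = 4*Y - 2*B*Y)
M((-1 - 1)*3, -5)*O = (2*(-5)*(2 - (-1 - 1)*3))*7 = (2*(-5)*(2 - (-2)*3))*7 = (2*(-5)*(2 - 1*(-6)))*7 = (2*(-5)*(2 + 6))*7 = (2*(-5)*8)*7 = -80*7 = -560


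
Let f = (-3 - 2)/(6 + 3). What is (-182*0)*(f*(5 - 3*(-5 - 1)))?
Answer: 0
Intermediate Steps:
f = -5/9 ≈ -0.55556
(-182*0)*(f*(5 - 3*(-5 - 1))) = (-182*0)*(-5*(5 - 3*(-5 - 1))/9) = 0*(-5*(5 - 3*(-6))/9) = 0*(-5*(5 + 18)/9) = 0*(-5/9*23) = 0*(-115/9) = 0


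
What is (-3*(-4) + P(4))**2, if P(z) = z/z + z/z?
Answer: 196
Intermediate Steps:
P(z) = 2 (P(z) = 1 + 1 = 2)
(-3*(-4) + P(4))**2 = (-3*(-4) + 2)**2 = (12 + 2)**2 = 14**2 = 196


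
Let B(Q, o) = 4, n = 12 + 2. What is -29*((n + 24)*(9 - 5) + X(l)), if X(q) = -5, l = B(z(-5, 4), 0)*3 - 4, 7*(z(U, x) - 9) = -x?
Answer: -4263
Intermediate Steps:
n = 14
z(U, x) = 9 - x/7 (z(U, x) = 9 + (-x)/7 = 9 - x/7)
l = 8 (l = 4*3 - 4 = 12 - 4 = 8)
-29*((n + 24)*(9 - 5) + X(l)) = -29*((14 + 24)*(9 - 5) - 5) = -29*(38*4 - 5) = -29*(152 - 5) = -29*147 = -4263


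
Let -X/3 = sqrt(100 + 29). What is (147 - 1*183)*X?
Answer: 108*sqrt(129) ≈ 1226.6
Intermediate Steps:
X = -3*sqrt(129) (X = -3*sqrt(100 + 29) = -3*sqrt(129) ≈ -34.073)
(147 - 1*183)*X = (147 - 1*183)*(-3*sqrt(129)) = (147 - 183)*(-3*sqrt(129)) = -(-108)*sqrt(129) = 108*sqrt(129)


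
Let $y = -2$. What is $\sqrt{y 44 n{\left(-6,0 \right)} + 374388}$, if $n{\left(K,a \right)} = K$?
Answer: $2 \sqrt{93729} \approx 612.3$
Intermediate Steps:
$\sqrt{y 44 n{\left(-6,0 \right)} + 374388} = \sqrt{\left(-2\right) 44 \left(-6\right) + 374388} = \sqrt{\left(-88\right) \left(-6\right) + 374388} = \sqrt{528 + 374388} = \sqrt{374916} = 2 \sqrt{93729}$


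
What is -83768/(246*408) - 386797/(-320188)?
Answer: 750033307/2008539324 ≈ 0.37342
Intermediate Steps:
-83768/(246*408) - 386797/(-320188) = -83768/100368 - 386797*(-1/320188) = -83768*1/100368 + 386797/320188 = -10471/12546 + 386797/320188 = 750033307/2008539324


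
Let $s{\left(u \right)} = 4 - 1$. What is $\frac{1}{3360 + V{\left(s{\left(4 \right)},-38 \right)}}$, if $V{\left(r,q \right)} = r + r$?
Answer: $\frac{1}{3366} \approx 0.00029709$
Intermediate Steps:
$s{\left(u \right)} = 3$
$V{\left(r,q \right)} = 2 r$
$\frac{1}{3360 + V{\left(s{\left(4 \right)},-38 \right)}} = \frac{1}{3360 + 2 \cdot 3} = \frac{1}{3360 + 6} = \frac{1}{3366}$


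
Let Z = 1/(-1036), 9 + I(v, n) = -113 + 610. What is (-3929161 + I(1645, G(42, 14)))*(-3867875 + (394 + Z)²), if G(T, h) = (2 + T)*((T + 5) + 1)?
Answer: 319486215129478447/21904 ≈ 1.4586e+13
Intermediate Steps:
G(T, h) = (2 + T)*(6 + T) (G(T, h) = (2 + T)*((5 + T) + 1) = (2 + T)*(6 + T))
I(v, n) = 488 (I(v, n) = -9 + (-113 + 610) = -9 + 497 = 488)
Z = -1/1036 ≈ -0.00096525
(-3929161 + I(1645, G(42, 14)))*(-3867875 + (394 + Z)²) = (-3929161 + 488)*(-3867875 + (394 - 1/1036)²) = -3928673*(-3867875 + (408183/1036)²) = -3928673*(-3867875 + 166613361489/1073296) = -3928673*(-3984761404511/1073296) = 319486215129478447/21904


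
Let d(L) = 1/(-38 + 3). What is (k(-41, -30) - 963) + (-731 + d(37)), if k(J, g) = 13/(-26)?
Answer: -118617/70 ≈ -1694.5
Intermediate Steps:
d(L) = -1/35 (d(L) = 1/(-35) = -1/35)
k(J, g) = -½ (k(J, g) = 13*(-1/26) = -½)
(k(-41, -30) - 963) + (-731 + d(37)) = (-½ - 963) + (-731 - 1/35) = -1927/2 - 25586/35 = -118617/70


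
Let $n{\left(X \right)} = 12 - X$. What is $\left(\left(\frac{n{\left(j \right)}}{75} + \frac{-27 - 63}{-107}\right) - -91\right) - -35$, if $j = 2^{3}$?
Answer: $\frac{1018328}{8025} \approx 126.89$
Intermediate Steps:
$j = 8$
$\left(\left(\frac{n{\left(j \right)}}{75} + \frac{-27 - 63}{-107}\right) - -91\right) - -35 = \left(\left(\frac{12 - 8}{75} + \frac{-27 - 63}{-107}\right) - -91\right) - -35 = \left(\left(\left(12 - 8\right) \frac{1}{75} - - \frac{90}{107}\right) + 91\right) + 35 = \left(\left(4 \cdot \frac{1}{75} + \frac{90}{107}\right) + 91\right) + 35 = \left(\left(\frac{4}{75} + \frac{90}{107}\right) + 91\right) + 35 = \left(\frac{7178}{8025} + 91\right) + 35 = \frac{737453}{8025} + 35 = \frac{1018328}{8025}$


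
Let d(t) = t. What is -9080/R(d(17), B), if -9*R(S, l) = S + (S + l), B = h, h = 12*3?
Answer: 8172/7 ≈ 1167.4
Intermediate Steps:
h = 36
B = 36
R(S, l) = -2*S/9 - l/9 (R(S, l) = -(S + (S + l))/9 = -(l + 2*S)/9 = -2*S/9 - l/9)
-9080/R(d(17), B) = -9080/(-2/9*17 - ⅑*36) = -9080/(-34/9 - 4) = -9080/(-70/9) = -9080*(-9/70) = 8172/7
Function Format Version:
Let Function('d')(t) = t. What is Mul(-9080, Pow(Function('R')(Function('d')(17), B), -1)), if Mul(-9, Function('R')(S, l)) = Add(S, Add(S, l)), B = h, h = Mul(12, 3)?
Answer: Rational(8172, 7) ≈ 1167.4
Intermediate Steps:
h = 36
B = 36
Function('R')(S, l) = Add(Mul(Rational(-2, 9), S), Mul(Rational(-1, 9), l)) (Function('R')(S, l) = Mul(Rational(-1, 9), Add(S, Add(S, l))) = Mul(Rational(-1, 9), Add(l, Mul(2, S))) = Add(Mul(Rational(-2, 9), S), Mul(Rational(-1, 9), l)))
Mul(-9080, Pow(Function('R')(Function('d')(17), B), -1)) = Mul(-9080, Pow(Add(Mul(Rational(-2, 9), 17), Mul(Rational(-1, 9), 36)), -1)) = Mul(-9080, Pow(Add(Rational(-34, 9), -4), -1)) = Mul(-9080, Pow(Rational(-70, 9), -1)) = Mul(-9080, Rational(-9, 70)) = Rational(8172, 7)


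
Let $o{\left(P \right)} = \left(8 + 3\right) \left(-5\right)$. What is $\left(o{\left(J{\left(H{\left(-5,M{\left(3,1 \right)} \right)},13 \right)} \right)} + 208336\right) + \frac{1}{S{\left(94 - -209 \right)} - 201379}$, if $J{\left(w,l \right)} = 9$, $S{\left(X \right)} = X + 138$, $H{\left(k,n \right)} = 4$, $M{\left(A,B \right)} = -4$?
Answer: $\frac{41851567577}{200938} \approx 2.0828 \cdot 10^{5}$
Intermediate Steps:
$S{\left(X \right)} = 138 + X$
$o{\left(P \right)} = -55$ ($o{\left(P \right)} = 11 \left(-5\right) = -55$)
$\left(o{\left(J{\left(H{\left(-5,M{\left(3,1 \right)} \right)},13 \right)} \right)} + 208336\right) + \frac{1}{S{\left(94 - -209 \right)} - 201379} = \left(-55 + 208336\right) + \frac{1}{\left(138 + \left(94 - -209\right)\right) - 201379} = 208281 + \frac{1}{\left(138 + \left(94 + 209\right)\right) - 201379} = 208281 + \frac{1}{\left(138 + 303\right) - 201379} = 208281 + \frac{1}{441 - 201379} = 208281 + \frac{1}{-200938} = 208281 - \frac{1}{200938} = \frac{41851567577}{200938}$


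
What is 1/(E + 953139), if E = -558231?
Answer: 1/394908 ≈ 2.5322e-6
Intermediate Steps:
1/(E + 953139) = 1/(-558231 + 953139) = 1/394908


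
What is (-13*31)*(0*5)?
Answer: 0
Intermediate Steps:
(-13*31)*(0*5) = -403*0 = 0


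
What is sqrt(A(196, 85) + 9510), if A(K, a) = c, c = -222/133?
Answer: 12*sqrt(1168006)/133 ≈ 97.511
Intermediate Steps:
c = -222/133 (c = -222*1/133 = -222/133 ≈ -1.6692)
A(K, a) = -222/133
sqrt(A(196, 85) + 9510) = sqrt(-222/133 + 9510) = sqrt(1264608/133) = 12*sqrt(1168006)/133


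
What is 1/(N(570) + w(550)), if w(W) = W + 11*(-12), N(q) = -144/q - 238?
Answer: 95/17076 ≈ 0.0055634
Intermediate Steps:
N(q) = -238 - 144/q
w(W) = -132 + W (w(W) = W - 132 = -132 + W)
1/(N(570) + w(550)) = 1/((-238 - 144/570) + (-132 + 550)) = 1/((-238 - 144*1/570) + 418) = 1/((-238 - 24/95) + 418) = 1/(-22634/95 + 418) = 1/(17076/95) = 95/17076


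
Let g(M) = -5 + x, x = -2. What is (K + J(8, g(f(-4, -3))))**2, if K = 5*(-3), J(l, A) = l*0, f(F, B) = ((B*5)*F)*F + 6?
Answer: 225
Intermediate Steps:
f(F, B) = 6 + 5*B*F**2 (f(F, B) = ((5*B)*F)*F + 6 = (5*B*F)*F + 6 = 5*B*F**2 + 6 = 6 + 5*B*F**2)
g(M) = -7 (g(M) = -5 - 2 = -7)
J(l, A) = 0
K = -15
(K + J(8, g(f(-4, -3))))**2 = (-15 + 0)**2 = (-15)**2 = 225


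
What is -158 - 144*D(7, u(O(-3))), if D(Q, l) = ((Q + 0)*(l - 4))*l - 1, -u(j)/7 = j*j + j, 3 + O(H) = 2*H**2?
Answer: -2851752974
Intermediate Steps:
O(H) = -3 + 2*H**2
u(j) = -7*j - 7*j**2 (u(j) = -7*(j*j + j) = -7*(j**2 + j) = -7*(j + j**2) = -7*j - 7*j**2)
D(Q, l) = -1 + Q*l*(-4 + l) (D(Q, l) = (Q*(-4 + l))*l - 1 = Q*l*(-4 + l) - 1 = -1 + Q*l*(-4 + l))
-158 - 144*D(7, u(O(-3))) = -158 - 144*(-1 + 7*(-7*(-3 + 2*(-3)**2)*(1 + (-3 + 2*(-3)**2)))**2 - 4*7*(-7*(-3 + 2*(-3)**2)*(1 + (-3 + 2*(-3)**2)))) = -158 - 144*(-1 + 7*(-7*(-3 + 2*9)*(1 + (-3 + 2*9)))**2 - 4*7*(-7*(-3 + 2*9)*(1 + (-3 + 2*9)))) = -158 - 144*(-1 + 7*(-7*(-3 + 18)*(1 + (-3 + 18)))**2 - 4*7*(-7*(-3 + 18)*(1 + (-3 + 18)))) = -158 - 144*(-1 + 7*(-7*15*(1 + 15))**2 - 4*7*(-7*15*(1 + 15))) = -158 - 144*(-1 + 7*(-7*15*16)**2 - 4*7*(-7*15*16)) = -158 - 144*(-1 + 7*(-1680)**2 - 4*7*(-1680)) = -158 - 144*(-1 + 7*2822400 + 47040) = -158 - 144*(-1 + 19756800 + 47040) = -158 - 144*19803839 = -158 - 2851752816 = -2851752974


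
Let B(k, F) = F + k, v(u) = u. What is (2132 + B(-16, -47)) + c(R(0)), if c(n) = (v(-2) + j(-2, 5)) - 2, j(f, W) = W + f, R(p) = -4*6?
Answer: 2068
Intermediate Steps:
R(p) = -24
c(n) = -1 (c(n) = (-2 + (5 - 2)) - 2 = (-2 + 3) - 2 = 1 - 2 = -1)
(2132 + B(-16, -47)) + c(R(0)) = (2132 + (-47 - 16)) - 1 = (2132 - 63) - 1 = 2069 - 1 = 2068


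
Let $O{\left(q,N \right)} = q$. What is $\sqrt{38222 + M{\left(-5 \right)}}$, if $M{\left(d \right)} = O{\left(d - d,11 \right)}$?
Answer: $\sqrt{38222} \approx 195.5$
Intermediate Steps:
$M{\left(d \right)} = 0$ ($M{\left(d \right)} = d - d = 0$)
$\sqrt{38222 + M{\left(-5 \right)}} = \sqrt{38222 + 0} = \sqrt{38222}$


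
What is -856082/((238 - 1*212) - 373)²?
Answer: -856082/120409 ≈ -7.1098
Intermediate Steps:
-856082/((238 - 1*212) - 373)² = -856082/((238 - 212) - 373)² = -856082/(26 - 373)² = -856082/((-347)²) = -856082/120409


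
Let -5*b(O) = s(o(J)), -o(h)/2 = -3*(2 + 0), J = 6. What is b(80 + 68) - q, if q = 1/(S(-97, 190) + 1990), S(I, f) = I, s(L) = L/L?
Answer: -1898/9465 ≈ -0.20053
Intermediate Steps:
o(h) = 12 (o(h) = -(-6)*(2 + 0) = -(-6)*2 = -2*(-6) = 12)
s(L) = 1
b(O) = -⅕ (b(O) = -⅕*1 = -⅕)
q = 1/1893 (q = 1/(-97 + 1990) = 1/1893 ≈ 0.00052826)
b(80 + 68) - q = -⅕ - 1*1/1893 = -⅕ - 1/1893 = -1898/9465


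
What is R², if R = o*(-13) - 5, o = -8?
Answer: 9801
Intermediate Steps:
R = 99 (R = -8*(-13) - 5 = 104 - 5 = 99)
R² = 99² = 9801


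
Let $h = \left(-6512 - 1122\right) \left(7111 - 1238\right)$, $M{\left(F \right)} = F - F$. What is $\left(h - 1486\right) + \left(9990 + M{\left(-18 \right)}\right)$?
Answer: $-44825978$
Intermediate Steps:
$M{\left(F \right)} = 0$
$h = -44834482$ ($h = \left(-7634\right) 5873 = -44834482$)
$\left(h - 1486\right) + \left(9990 + M{\left(-18 \right)}\right) = \left(-44834482 - 1486\right) + \left(9990 + 0\right) = -44835968 + 9990 = -44825978$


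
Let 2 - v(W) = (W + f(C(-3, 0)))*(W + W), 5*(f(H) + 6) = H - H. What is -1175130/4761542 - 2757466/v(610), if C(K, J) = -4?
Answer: 3065965682108/877168886469 ≈ 3.4953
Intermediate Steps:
f(H) = -6 (f(H) = -6 + (H - H)/5 = -6 + (⅕)*0 = -6 + 0 = -6)
v(W) = 2 - 2*W*(-6 + W) (v(W) = 2 - (W - 6)*(W + W) = 2 - (-6 + W)*2*W = 2 - 2*W*(-6 + W))
-1175130/4761542 - 2757466/v(610) = -1175130/4761542 - 2757466/(2 - 2*610² + 12*610) = -1175130*1/4761542 - 2757466/(2 - 2*372100 + 7320) = -587565/2380771 - 2757466/(2 - 744200 + 7320) = -587565/2380771 - 2757466/(-736878) = -587565/2380771 - 2757466*(-1/736878) = -587565/2380771 + 1378733/368439 = 3065965682108/877168886469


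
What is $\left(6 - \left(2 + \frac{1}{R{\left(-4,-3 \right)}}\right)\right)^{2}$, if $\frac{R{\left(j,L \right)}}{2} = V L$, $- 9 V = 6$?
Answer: $\frac{225}{16} \approx 14.063$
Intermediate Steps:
$V = - \frac{2}{3}$ ($V = \left(- \frac{1}{9}\right) 6 = - \frac{2}{3} \approx -0.66667$)
$R{\left(j,L \right)} = - \frac{4 L}{3}$ ($R{\left(j,L \right)} = 2 \left(- \frac{2 L}{3}\right) = - \frac{4 L}{3}$)
$\left(6 - \left(2 + \frac{1}{R{\left(-4,-3 \right)}}\right)\right)^{2} = \left(6 - \left(2 + \frac{1}{\left(- \frac{4}{3}\right) \left(-3\right)}\right)\right)^{2} = \left(6 - \frac{9}{4}\right)^{2} = \left(\frac{15}{4}\right)^{2} = \frac{225}{16}$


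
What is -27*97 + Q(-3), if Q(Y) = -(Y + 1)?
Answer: -2617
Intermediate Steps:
Q(Y) = -1 - Y (Q(Y) = -(1 + Y) = -1 - Y)
-27*97 + Q(-3) = -27*97 + (-1 - 1*(-3)) = -2619 + (-1 + 3) = -2619 + 2 = -2617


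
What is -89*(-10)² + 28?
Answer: -8872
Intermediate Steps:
-89*(-10)² + 28 = -89*100 + 28 = -8900 + 28 = -8872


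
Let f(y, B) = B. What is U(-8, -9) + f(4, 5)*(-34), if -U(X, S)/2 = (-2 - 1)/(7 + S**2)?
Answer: -7477/44 ≈ -169.93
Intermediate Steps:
U(X, S) = 6/(7 + S**2) (U(X, S) = -2*(-2 - 1)/(7 + S**2) = -(-6)/(7 + S**2) = 6/(7 + S**2))
U(-8, -9) + f(4, 5)*(-34) = 6/(7 + (-9)**2) + 5*(-34) = 6/(7 + 81) - 170 = 6/88 - 170 = 6*(1/88) - 170 = 3/44 - 170 = -7477/44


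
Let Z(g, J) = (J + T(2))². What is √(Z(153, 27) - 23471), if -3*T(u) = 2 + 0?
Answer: I*√204998/3 ≈ 150.92*I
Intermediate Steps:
T(u) = -⅔ (T(u) = -(2 + 0)/3 = -⅓*2 = -⅔)
Z(g, J) = (-⅔ + J)² (Z(g, J) = (J - ⅔)² = (-⅔ + J)²)
√(Z(153, 27) - 23471) = √((-2 + 3*27)²/9 - 23471) = √((-2 + 81)²/9 - 23471) = √((⅑)*79² - 23471) = √((⅑)*6241 - 23471) = √(6241/9 - 23471) = √(-204998/9) = I*√204998/3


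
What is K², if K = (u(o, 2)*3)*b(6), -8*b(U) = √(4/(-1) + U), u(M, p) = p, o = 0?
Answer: 9/8 ≈ 1.1250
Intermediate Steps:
b(U) = -√(-4 + U)/8 (b(U) = -√(4/(-1) + U)/8 = -√(4*(-1) + U)/8 = -√(-4 + U)/8)
K = -3*√2/4 (K = (2*3)*(-√(-4 + 6)/8) = 6*(-√2/8) = -3*√2/4 ≈ -1.0607)
K² = (-3*√2/4)² = 9/8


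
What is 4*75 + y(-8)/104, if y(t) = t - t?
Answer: 300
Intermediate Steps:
y(t) = 0
4*75 + y(-8)/104 = 4*75 + 0/104 = 300 + 0*(1/104) = 300 + 0 = 300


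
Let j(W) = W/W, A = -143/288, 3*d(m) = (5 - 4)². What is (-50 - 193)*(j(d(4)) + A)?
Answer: -3915/32 ≈ -122.34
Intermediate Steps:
d(m) = ⅓ (d(m) = (5 - 4)²/3 = (⅓)*1² = (⅓)*1 = ⅓)
A = -143/288 (A = -143*1/288 = -143/288 ≈ -0.49653)
j(W) = 1
(-50 - 193)*(j(d(4)) + A) = (-50 - 193)*(1 - 143/288) = -243*145/288 = -3915/32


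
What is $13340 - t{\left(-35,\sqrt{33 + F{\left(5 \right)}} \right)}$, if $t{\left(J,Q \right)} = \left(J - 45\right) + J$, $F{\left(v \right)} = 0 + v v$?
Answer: $13455$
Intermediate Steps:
$F{\left(v \right)} = v^{2}$ ($F{\left(v \right)} = 0 + v^{2} = v^{2}$)
$t{\left(J,Q \right)} = -45 + 2 J$ ($t{\left(J,Q \right)} = \left(-45 + J\right) + J = -45 + 2 J$)
$13340 - t{\left(-35,\sqrt{33 + F{\left(5 \right)}} \right)} = 13340 - \left(-45 + 2 \left(-35\right)\right) = 13340 - \left(-45 - 70\right) = 13340 - -115 = 13340 + 115 = 13455$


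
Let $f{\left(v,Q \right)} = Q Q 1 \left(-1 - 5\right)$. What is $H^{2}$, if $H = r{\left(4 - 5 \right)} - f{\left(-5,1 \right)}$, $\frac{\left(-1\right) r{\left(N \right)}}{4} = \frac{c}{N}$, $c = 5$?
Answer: $676$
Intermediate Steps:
$r{\left(N \right)} = - \frac{20}{N}$ ($r{\left(N \right)} = - 4 \frac{5}{N} = - \frac{20}{N}$)
$f{\left(v,Q \right)} = - 6 Q^{2}$ ($f{\left(v,Q \right)} = Q^{2} \cdot 1 \left(-6\right) = Q^{2} \left(-6\right) = - 6 Q^{2}$)
$H = 26$ ($H = - \frac{20}{4 - 5} - - 6 \cdot 1^{2} = - \frac{20}{-1} - \left(-6\right) 1 = \left(-20\right) \left(-1\right) - -6 = 20 + 6 = 26$)
$H^{2} = 26^{2} = 676$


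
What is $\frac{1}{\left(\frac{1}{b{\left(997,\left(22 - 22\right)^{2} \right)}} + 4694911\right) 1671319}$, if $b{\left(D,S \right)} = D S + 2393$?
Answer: $\frac{2393}{18777138642229656} \approx 1.2744 \cdot 10^{-13}$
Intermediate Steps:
$b{\left(D,S \right)} = 2393 + D S$
$\frac{1}{\left(\frac{1}{b{\left(997,\left(22 - 22\right)^{2} \right)}} + 4694911\right) 1671319} = \frac{1}{\left(\frac{1}{2393 + 997 \left(22 - 22\right)^{2}} + 4694911\right) 1671319} = \frac{1}{\frac{1}{2393 + 997 \cdot 0^{2}} + 4694911} \cdot \frac{1}{1671319} = \frac{1}{\frac{1}{2393 + 997 \cdot 0} + 4694911} \cdot \frac{1}{1671319} = \frac{1}{\frac{1}{2393 + 0} + 4694911} \cdot \frac{1}{1671319} = \frac{1}{\frac{1}{2393} + 4694911} \cdot \frac{1}{1671319} = \frac{1}{\frac{11234922024}{2393}} \cdot \frac{1}{1671319} = \frac{2393}{11234922024} \cdot \frac{1}{1671319} = \frac{2393}{18777138642229656}$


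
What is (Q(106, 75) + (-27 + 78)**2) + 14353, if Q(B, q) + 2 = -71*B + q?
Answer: 9501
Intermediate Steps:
Q(B, q) = -2 + q - 71*B (Q(B, q) = -2 + (-71*B + q) = -2 + (q - 71*B) = -2 + q - 71*B)
(Q(106, 75) + (-27 + 78)**2) + 14353 = ((-2 + 75 - 71*106) + (-27 + 78)**2) + 14353 = ((-2 + 75 - 7526) + 51**2) + 14353 = (-7453 + 2601) + 14353 = -4852 + 14353 = 9501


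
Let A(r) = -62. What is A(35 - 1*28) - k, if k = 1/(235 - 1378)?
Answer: -70865/1143 ≈ -61.999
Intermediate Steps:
k = -1/1143 (k = 1/(-1143) = -1/1143 ≈ -0.00087489)
A(35 - 1*28) - k = -62 - 1*(-1/1143) = -62 + 1/1143 = -70865/1143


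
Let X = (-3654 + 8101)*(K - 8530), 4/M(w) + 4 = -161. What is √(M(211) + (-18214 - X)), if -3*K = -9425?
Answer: √72429705535/55 ≈ 4893.2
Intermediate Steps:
K = 9425/3 (K = -⅓*(-9425) = 9425/3 ≈ 3141.7)
M(w) = -4/165 (M(w) = 4/(-4 - 161) = 4/(-165) = 4*(-1/165) = -4/165)
X = -71885755/3 (X = (-3654 + 8101)*(9425/3 - 8530) = 4447*(-16165/3) = -71885755/3 ≈ -2.3962e+7)
√(M(211) + (-18214 - X)) = √(-4/165 + (-18214 - 1*(-71885755/3))) = √(-4/165 + (-18214 + 71885755/3)) = √(-4/165 + 71831113/3) = √(1316903737/55) = √72429705535/55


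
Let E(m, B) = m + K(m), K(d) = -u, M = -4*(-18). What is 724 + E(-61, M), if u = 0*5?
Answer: 663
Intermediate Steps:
M = 72
u = 0
K(d) = 0 (K(d) = -1*0 = 0)
E(m, B) = m (E(m, B) = m + 0 = m)
724 + E(-61, M) = 724 - 61 = 663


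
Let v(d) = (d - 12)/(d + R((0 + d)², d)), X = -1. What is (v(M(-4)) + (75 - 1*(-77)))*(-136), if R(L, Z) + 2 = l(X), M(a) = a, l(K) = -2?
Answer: -20944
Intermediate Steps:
R(L, Z) = -4 (R(L, Z) = -2 - 2 = -4)
v(d) = (-12 + d)/(-4 + d) (v(d) = (d - 12)/(d - 4) = (-12 + d)/(-4 + d))
(v(M(-4)) + (75 - 1*(-77)))*(-136) = ((-12 - 4)/(-4 - 4) + (75 - 1*(-77)))*(-136) = (-16/(-8) + (75 + 77))*(-136) = (-⅛*(-16) + 152)*(-136) = (2 + 152)*(-136) = 154*(-136) = -20944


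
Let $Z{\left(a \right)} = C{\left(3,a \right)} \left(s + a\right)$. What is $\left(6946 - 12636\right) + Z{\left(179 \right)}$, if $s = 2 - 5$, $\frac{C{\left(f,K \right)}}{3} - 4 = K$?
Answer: $90934$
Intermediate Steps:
$C{\left(f,K \right)} = 12 + 3 K$
$s = -3$
$Z{\left(a \right)} = \left(-3 + a\right) \left(12 + 3 a\right)$ ($Z{\left(a \right)} = \left(12 + 3 a\right) \left(-3 + a\right) = \left(-3 + a\right) \left(12 + 3 a\right)$)
$\left(6946 - 12636\right) + Z{\left(179 \right)} = \left(6946 - 12636\right) + 3 \left(-3 + 179\right) \left(4 + 179\right) = -5690 + 3 \cdot 176 \cdot 183 = -5690 + 96624 = 90934$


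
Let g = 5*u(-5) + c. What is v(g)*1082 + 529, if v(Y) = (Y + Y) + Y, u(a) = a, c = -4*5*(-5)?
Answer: 243979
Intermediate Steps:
c = 100 (c = -20*(-5) = 100)
g = 75 (g = 5*(-5) + 100 = -25 + 100 = 75)
v(Y) = 3*Y (v(Y) = 2*Y + Y = 3*Y)
v(g)*1082 + 529 = (3*75)*1082 + 529 = 225*1082 + 529 = 243450 + 529 = 243979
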